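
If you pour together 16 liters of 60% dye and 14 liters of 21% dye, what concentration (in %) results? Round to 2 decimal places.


Solute in mixture 1 = 60% of 16 L = 16*60/100 = 48/5 L
Solute in mixture 2 = 21% of 14 L = 14*21/100 = 147/50 L
Total solute = 48/5 + 147/50 = 627/50 L
Total volume = 16 + 14 = 30 L
Final concentration = 627/50/30 * 100 = 41.80%

41.80


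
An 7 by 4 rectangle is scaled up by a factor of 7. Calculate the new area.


Original dimensions: 7 x 4
Enlargement factor = 7
New width = 7 * 7 = 49
New height = 4 * 7 = 28
New area = 49 * 28 = 1372

1372


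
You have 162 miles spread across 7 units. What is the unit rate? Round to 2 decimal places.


Total miles = 162
Number of units = 7
Unit rate = 162 / 7
= 23.14 miles per unit

23.14


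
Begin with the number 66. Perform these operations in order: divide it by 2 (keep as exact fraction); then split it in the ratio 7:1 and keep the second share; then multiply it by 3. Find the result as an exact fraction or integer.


Start with 66.
Step 1: Divide by 2: 66 / 2 = 33
Step 2: Split 7:1, second share = 33 * 1/8 = 33/8
Step 3: Multiply by 3: 33/8 * 3 = 99/8
Final result = 99/8

99/8


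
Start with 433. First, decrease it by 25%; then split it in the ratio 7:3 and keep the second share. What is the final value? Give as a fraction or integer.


Start with 433.
Step 1: Decrease by 25%: 433 * 75/100 = 1299/4
Step 2: Split 7:3, second share = 1299/4 * 3/10 = 3897/40
Final result = 3897/40

3897/40


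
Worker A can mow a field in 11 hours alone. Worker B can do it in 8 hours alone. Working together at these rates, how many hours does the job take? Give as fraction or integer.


Rate of A = 1/11 job per hour
Rate of B = 1/8 job per hour
Combined rate = 1/11 + 1/8
Find common denominator: (8 + 11)/(11*8) = 19/88
Combined rate = 19/88 job per hour
Time together = 1 / (19/88) = 88/19 hours

88/19


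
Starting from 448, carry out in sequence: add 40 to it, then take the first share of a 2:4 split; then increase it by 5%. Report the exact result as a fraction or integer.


Start with 448.
Step 1: Add 40: 448+40=488; split 2:4 first = 488*2/6 = 488/3
Step 2: Increase by 5%: 488/3 * 105/100 = 854/5
Final result = 854/5

854/5


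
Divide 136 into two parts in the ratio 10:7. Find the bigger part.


Total parts = 10 + 7 = 17
Value per part = 136 / 17 = 8
First share = 10 * 8 = 80
Second share = 7 * 8 = 56
Larger share = 80

80


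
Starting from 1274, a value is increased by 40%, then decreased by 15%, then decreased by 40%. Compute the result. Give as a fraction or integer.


Start: 1274
Step 1: increase by 40% => multiply by 140/100
  1274 * 140/100 = 8918/5
Step 2: decrease by 15% => multiply by 85/100
  8918/5 * 85/100 = 75803/50
Step 3: decrease by 40% => multiply by 60/100
  75803/50 * 60/100 = 227409/250
Final value = 227409/250

227409/250


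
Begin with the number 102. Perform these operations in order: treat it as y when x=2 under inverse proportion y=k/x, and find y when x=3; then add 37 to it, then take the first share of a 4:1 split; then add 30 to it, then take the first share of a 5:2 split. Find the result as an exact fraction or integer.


Start with 102.
Step 1: Inverse prop: k = (102)*2; new y = k/3 = 102*2/3 = 68
Step 2: Add 37: 68+37=105; split 4:1 first = 105*4/5 = 84
Step 3: Add 30: 84+30=114; split 5:2 first = 114*5/7 = 570/7
Final result = 570/7

570/7


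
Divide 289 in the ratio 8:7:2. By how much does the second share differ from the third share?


Total parts = 8 + 7 + 2 = 17
Value per part = 289 / 17 = 17
Shares: 8*17=136, 7*17=119, 2*17=34
Second share = 119, third share = 34
Difference = |119 - 34| = 85

85


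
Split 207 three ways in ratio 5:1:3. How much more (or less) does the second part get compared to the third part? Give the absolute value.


Total parts = 5 + 1 + 3 = 9
Value per part = 207 / 9 = 23
Shares: 5*23=115, 1*23=23, 3*23=69
Second share = 23, third share = 69
Difference = |23 - 69| = 46

46


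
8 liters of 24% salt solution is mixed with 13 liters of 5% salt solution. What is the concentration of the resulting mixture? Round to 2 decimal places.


Solute in mixture 1 = 24% of 8 L = 8*24/100 = 48/25 L
Solute in mixture 2 = 5% of 13 L = 13*5/100 = 13/20 L
Total solute = 48/25 + 13/20 = 257/100 L
Total volume = 8 + 13 = 21 L
Final concentration = 257/100/21 * 100 = 12.24%

12.24


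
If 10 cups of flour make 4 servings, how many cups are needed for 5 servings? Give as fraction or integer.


Original: 10 cups for 4 servings
Target servings = 5
Scaling factor = 5/4
New amount = 10 * 5/4
= 50/4
= 25/2 cups

25/2


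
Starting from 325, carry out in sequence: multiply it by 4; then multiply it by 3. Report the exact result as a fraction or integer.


Start with 325.
Step 1: Multiply by 4: 325 * 4 = 1300
Step 2: Multiply by 3: 1300 * 3 = 3900
Final result = 3900

3900


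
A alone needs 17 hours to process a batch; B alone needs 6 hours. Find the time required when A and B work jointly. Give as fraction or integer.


Rate of A = 1/17 job per hour
Rate of B = 1/6 job per hour
Combined rate = 1/17 + 1/6
Find common denominator: (6 + 17)/(17*6) = 23/102
Combined rate = 23/102 job per hour
Time together = 1 / (23/102) = 102/23 hours

102/23


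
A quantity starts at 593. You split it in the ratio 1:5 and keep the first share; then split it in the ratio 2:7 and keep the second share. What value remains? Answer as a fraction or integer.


Start with 593.
Step 1: Split 1:5, first share = 593 * 1/6 = 593/6
Step 2: Split 2:7, second share = 593/6 * 7/9 = 4151/54
Final result = 4151/54

4151/54


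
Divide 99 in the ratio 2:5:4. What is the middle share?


Ratio = 2:5:4
Total parts = 2 + 5 + 4 = 11
Value per part = 99 / 11 = 9
First share = 2 * 9 = 18
Middle share = 5 * 9 = 45
Third share = 4 * 9 = 36

45


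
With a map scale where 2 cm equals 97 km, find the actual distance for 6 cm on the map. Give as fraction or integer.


Map scale: 2 cm = 97 km
Measured distance on map = 6 cm
Set up proportion: 6 * 97 / 2
= 582 / 2
= 291 km

291


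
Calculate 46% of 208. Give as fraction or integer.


Compute 46% of 208
Convert percentage: 46% = 46/100
Multiply: 208 * 46/100
= 9568/100
= 2392/25

2392/25


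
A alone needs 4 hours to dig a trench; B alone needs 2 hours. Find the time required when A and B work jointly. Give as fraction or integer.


Rate of A = 1/4 job per hour
Rate of B = 1/2 job per hour
Combined rate = 1/4 + 1/2
Find common denominator: (2 + 4)/(4*2) = 6/8
Combined rate = 3/4 job per hour
Time together = 1 / (3/4) = 4/3 hours

4/3


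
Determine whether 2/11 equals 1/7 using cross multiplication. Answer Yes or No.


Cross multiply to check 2/11 = 1/7
Left cross product: 2 * 7 = 14
Right cross product: 11 * 1 = 11
14 != 11
Not equal, so proportions differ => No

No


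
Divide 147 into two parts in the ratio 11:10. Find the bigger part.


Total parts = 11 + 10 = 21
Value per part = 147 / 21 = 7
First share = 11 * 7 = 77
Second share = 10 * 7 = 70
Larger share = 77

77


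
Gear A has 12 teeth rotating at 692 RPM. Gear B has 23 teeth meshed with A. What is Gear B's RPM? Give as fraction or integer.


Gear ratio: teeth_A * RPM_A = teeth_B * RPM_B
12 * 692 = 23 * RPM_B
8304 = 23 * RPM_B
RPM_B = 8304 / 23
RPM_B = 8304/23

8304/23


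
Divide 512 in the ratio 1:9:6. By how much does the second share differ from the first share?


Total parts = 1 + 9 + 6 = 16
Value per part = 512 / 16 = 32
Shares: 1*32=32, 9*32=288, 6*32=192
Second share = 288, first share = 32
Difference = |288 - 32| = 256

256


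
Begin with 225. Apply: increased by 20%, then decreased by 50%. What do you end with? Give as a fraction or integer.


Start: 225
Step 1: increase by 20% => multiply by 120/100
  225 * 120/100 = 270
Step 2: decrease by 50% => multiply by 50/100
  270 * 50/100 = 135
Final value = 135

135


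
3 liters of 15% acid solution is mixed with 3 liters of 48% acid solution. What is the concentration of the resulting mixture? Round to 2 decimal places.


Solute in mixture 1 = 15% of 3 L = 3*15/100 = 9/20 L
Solute in mixture 2 = 48% of 3 L = 3*48/100 = 36/25 L
Total solute = 9/20 + 36/25 = 189/100 L
Total volume = 3 + 3 = 6 L
Final concentration = 189/100/6 * 100 = 31.50%

31.50


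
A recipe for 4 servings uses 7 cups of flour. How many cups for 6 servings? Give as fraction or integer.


Original: 7 cups for 4 servings
Target servings = 6
Scaling factor = 6/4
New amount = 7 * 6/4
= 42/4
= 21/2 cups

21/2


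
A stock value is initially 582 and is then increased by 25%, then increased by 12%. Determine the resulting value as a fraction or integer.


Start: 582
Step 1: increase by 25% => multiply by 125/100
  582 * 125/100 = 1455/2
Step 2: increase by 12% => multiply by 112/100
  1455/2 * 112/100 = 4074/5
Final value = 4074/5

4074/5


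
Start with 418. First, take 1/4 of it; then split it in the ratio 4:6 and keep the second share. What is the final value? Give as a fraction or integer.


Start with 418.
Step 1: Take 1/4: 418 * 1/4 = 209/2
Step 2: Split 4:6, second share = 209/2 * 6/10 = 627/10
Final result = 627/10

627/10


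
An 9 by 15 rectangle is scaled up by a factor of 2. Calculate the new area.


Original dimensions: 9 x 15
Enlargement factor = 2
New width = 9 * 2 = 18
New height = 15 * 2 = 30
New area = 18 * 30 = 540

540


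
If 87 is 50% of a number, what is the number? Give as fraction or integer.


Given: 87 is 50% of the whole
Set up: 87 = 50/100 * whole
whole = 87 * 100 / 50
whole = 8700 / 50
whole = 174

174


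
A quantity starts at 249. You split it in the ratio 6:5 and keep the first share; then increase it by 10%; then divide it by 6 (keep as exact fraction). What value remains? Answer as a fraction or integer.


Start with 249.
Step 1: Split 6:5, first share = 249 * 6/11 = 1494/11
Step 2: Increase by 10%: 1494/11 * 110/100 = 747/5
Step 3: Divide by 6: 747/5 / 6 = 249/10
Final result = 249/10

249/10


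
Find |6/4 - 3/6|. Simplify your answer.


Simplify: 6/4 = 3/2 and 3/6 = 1/2
Find common denominator: LCD = 2
Convert: 3/2 and 1/2
Difference = |3 - 1|/2 = 2/2
Simplified = 1

1


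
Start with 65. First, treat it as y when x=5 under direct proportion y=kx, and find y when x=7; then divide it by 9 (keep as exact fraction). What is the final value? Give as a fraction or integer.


Start with 65.
Step 1: Direct prop: k = (65)/5; new y = k*7 = 65*7/5 = 91
Step 2: Divide by 9: 91 / 9 = 91/9
Final result = 91/9

91/9


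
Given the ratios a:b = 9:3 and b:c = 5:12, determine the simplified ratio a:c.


Given a:b = 9:3 and b:c = 5:12
Make b consistent. Multiply first ratio by 5: a:b = 45:15
Multiply second ratio by 3: b:c = 15:36
Now b = 15 in both, so a:b:c = 45:15:36
Therefore a:c = 45:36
Simplify by GCD: a:c = 5:4

5:4


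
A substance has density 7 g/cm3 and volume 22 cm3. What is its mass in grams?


Using mass = density * volume
Density = 7 g/cm3
Volume = 22 cm3
Mass = 7 * 22
= 154 g

154


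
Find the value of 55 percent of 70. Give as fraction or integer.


Compute 55% of 70
Convert percentage: 55% = 55/100
Multiply: 70 * 55/100
= 3850/100
= 77/2

77/2


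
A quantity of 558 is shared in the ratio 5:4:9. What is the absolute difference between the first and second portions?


Total parts = 5 + 4 + 9 = 18
Value per part = 558 / 18 = 31
Shares: 5*31=155, 4*31=124, 9*31=279
First share = 155, second share = 124
Difference = |155 - 124| = 31

31


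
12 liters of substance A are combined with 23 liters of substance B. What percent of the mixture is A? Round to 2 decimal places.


Volume of A = 12 L
Volume of B = 23 L
Total volume = 12 + 23 = 35 L
Percentage of A = (12/35) * 100
= 34.29%

34.29


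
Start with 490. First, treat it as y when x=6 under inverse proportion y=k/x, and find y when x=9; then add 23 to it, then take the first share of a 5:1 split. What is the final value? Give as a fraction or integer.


Start with 490.
Step 1: Inverse prop: k = (490)*6; new y = k/9 = 490*6/9 = 980/3
Step 2: Add 23: 980/3+23=1049/3; split 5:1 first = 1049/3*5/6 = 5245/18
Final result = 5245/18

5245/18


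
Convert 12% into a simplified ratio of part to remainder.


Part = 12%, Remainder = 88%
Ratio = 12:88
GCD(12, 88) = 4
Simplify: 3:22 = 3:22

3:22


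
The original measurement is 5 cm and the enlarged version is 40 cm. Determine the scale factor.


Original length = 5 cm
Scaled length = 40 cm
Scale factor = 40 / 5
= 8

8


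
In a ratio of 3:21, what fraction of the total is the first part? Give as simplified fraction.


Total parts = 3 + 21 = 24
First part fraction = 3/24
Simplify: 3/24 = 1/8

1/8


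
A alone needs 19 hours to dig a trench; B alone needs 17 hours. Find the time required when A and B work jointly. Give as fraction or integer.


Rate of A = 1/19 job per hour
Rate of B = 1/17 job per hour
Combined rate = 1/19 + 1/17
Find common denominator: (17 + 19)/(19*17) = 36/323
Combined rate = 36/323 job per hour
Time together = 1 / (36/323) = 323/36 hours

323/36


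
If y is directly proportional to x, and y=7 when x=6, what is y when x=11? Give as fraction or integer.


Direct proportion: y = kx
Find k: k = 7/6 = 7/6
Compute y at x=11: y = 7/6 * 11
y = 77/6

77/6


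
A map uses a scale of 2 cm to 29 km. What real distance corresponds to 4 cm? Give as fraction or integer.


Map scale: 2 cm = 29 km
Measured distance on map = 4 cm
Set up proportion: 4 * 29 / 2
= 116 / 2
= 58 km

58


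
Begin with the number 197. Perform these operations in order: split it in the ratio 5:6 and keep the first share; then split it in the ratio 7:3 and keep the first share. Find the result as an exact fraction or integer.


Start with 197.
Step 1: Split 5:6, first share = 197 * 5/11 = 985/11
Step 2: Split 7:3, first share = 985/11 * 7/10 = 1379/22
Final result = 1379/22

1379/22


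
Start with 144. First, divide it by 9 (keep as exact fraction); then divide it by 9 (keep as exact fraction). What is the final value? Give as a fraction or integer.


Start with 144.
Step 1: Divide by 9: 144 / 9 = 16
Step 2: Divide by 9: 16 / 9 = 16/9
Final result = 16/9

16/9


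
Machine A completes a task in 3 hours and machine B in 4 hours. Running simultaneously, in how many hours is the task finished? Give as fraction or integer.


Rate of A = 1/3 job per hour
Rate of B = 1/4 job per hour
Combined rate = 1/3 + 1/4
Find common denominator: (4 + 3)/(3*4) = 7/12
Combined rate = 7/12 job per hour
Time together = 1 / (7/12) = 12/7 hours

12/7


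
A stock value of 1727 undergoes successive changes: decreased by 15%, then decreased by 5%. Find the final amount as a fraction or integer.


Start: 1727
Step 1: decrease by 15% => multiply by 85/100
  1727 * 85/100 = 29359/20
Step 2: decrease by 5% => multiply by 95/100
  29359/20 * 95/100 = 557821/400
Final value = 557821/400

557821/400


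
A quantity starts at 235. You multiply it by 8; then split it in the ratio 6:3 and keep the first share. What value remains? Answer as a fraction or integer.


Start with 235.
Step 1: Multiply by 8: 235 * 8 = 1880
Step 2: Split 6:3, first share = 1880 * 6/9 = 3760/3
Final result = 3760/3

3760/3


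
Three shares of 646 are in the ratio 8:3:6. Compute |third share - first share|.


Total parts = 8 + 3 + 6 = 17
Value per part = 646 / 17 = 38
Shares: 8*38=304, 3*38=114, 6*38=228
Third share = 228, first share = 304
Difference = |228 - 304| = 76

76


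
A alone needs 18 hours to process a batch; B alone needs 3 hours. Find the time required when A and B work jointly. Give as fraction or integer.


Rate of A = 1/18 job per hour
Rate of B = 1/3 job per hour
Combined rate = 1/18 + 1/3
Find common denominator: (3 + 18)/(18*3) = 21/54
Combined rate = 7/18 job per hour
Time together = 1 / (7/18) = 18/7 hours

18/7


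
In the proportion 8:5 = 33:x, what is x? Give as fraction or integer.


Setting up: 8/5 = 33/x
Cross multiply: 8 * x = 5 * 33
8x = 165
x = 165/8
x = 165/8

165/8


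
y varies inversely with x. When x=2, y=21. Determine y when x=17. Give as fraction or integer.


Inverse proportion: y = k/x
Find k: k = 2 * 21 = 42
Compute y at x=17: y = 42/17
y = 42/17

42/17


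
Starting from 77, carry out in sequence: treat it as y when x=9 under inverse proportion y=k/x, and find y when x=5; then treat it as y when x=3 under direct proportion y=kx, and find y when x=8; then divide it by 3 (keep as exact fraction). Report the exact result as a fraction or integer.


Start with 77.
Step 1: Inverse prop: k = (77)*9; new y = k/5 = 77*9/5 = 693/5
Step 2: Direct prop: k = (693/5)/3; new y = k*8 = 693/5*8/3 = 1848/5
Step 3: Divide by 3: 1848/5 / 3 = 616/5
Final result = 616/5

616/5


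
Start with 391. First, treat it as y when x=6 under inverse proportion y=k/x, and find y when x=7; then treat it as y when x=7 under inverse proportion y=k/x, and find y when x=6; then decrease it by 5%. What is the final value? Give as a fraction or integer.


Start with 391.
Step 1: Inverse prop: k = (391)*6; new y = k/7 = 391*6/7 = 2346/7
Step 2: Inverse prop: k = (2346/7)*7; new y = k/6 = 2346/7*7/6 = 391
Step 3: Decrease by 5%: 391 * 95/100 = 7429/20
Final result = 7429/20

7429/20


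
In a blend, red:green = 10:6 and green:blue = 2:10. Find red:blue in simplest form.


Given a:b = 10:6 and b:c = 2:10
Make b consistent. Multiply first ratio by 2: a:b = 20:12
Multiply second ratio by 6: b:c = 12:60
Now b = 12 in both, so a:b:c = 20:12:60
Therefore a:c = 20:60
Simplify by GCD: a:c = 1:3

1:3


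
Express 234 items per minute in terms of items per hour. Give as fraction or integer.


Converting from per minute to per hour
Rate = 234 items per minute
Multiply by 60: 234 * 60
= 14040 items per hour

14040


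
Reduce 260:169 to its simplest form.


Find GCD(260, 169)
GCD = 13
Divide both by 13: 260/13 = 20, 169/13 = 13
Simplified ratio = 20:13

20:13


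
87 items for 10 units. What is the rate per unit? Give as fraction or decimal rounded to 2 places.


Total items = 87
Number of units = 10
Unit rate = 87 / 10
= 8.70 items per unit

8.70


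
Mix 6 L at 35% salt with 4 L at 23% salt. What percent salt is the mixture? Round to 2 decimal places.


Solute in mixture 1 = 35% of 6 L = 6*35/100 = 21/10 L
Solute in mixture 2 = 23% of 4 L = 4*23/100 = 23/25 L
Total solute = 21/10 + 23/25 = 151/50 L
Total volume = 6 + 4 = 10 L
Final concentration = 151/50/10 * 100 = 30.20%

30.20


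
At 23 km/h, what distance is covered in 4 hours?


Using distance = speed * time
Speed = 23 km/h
Time = 4 hours
Distance = 23 * 4
= 92 km

92


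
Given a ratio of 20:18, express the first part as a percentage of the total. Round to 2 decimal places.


Total parts = 20 + 18 = 38
First part fraction = 20/38
Percentage = (20/38) * 100
= 0.526316 * 100
= 52.63%

52.63


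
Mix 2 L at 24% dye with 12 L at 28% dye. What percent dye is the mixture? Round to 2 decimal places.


Solute in mixture 1 = 24% of 2 L = 2*24/100 = 12/25 L
Solute in mixture 2 = 28% of 12 L = 12*28/100 = 84/25 L
Total solute = 12/25 + 84/25 = 96/25 L
Total volume = 2 + 12 = 14 L
Final concentration = 96/25/14 * 100 = 27.43%

27.43


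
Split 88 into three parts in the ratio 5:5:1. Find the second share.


Ratio = 5:5:1
Total parts = 5 + 5 + 1 = 11
Value per part = 88 / 11 = 8
First share = 5 * 8 = 40
Middle share = 5 * 8 = 40
Third share = 1 * 8 = 8

40


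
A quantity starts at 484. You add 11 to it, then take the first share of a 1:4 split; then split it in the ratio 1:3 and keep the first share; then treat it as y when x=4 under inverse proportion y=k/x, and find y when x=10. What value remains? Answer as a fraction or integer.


Start with 484.
Step 1: Add 11: 484+11=495; split 1:4 first = 495*1/5 = 99
Step 2: Split 1:3, first share = 99 * 1/4 = 99/4
Step 3: Inverse prop: k = (99/4)*4; new y = k/10 = 99/4*4/10 = 99/10
Final result = 99/10

99/10


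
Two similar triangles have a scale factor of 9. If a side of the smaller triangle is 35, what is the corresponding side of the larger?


Similar triangles have proportional sides
Scale factor = 9
Smaller side = 35
Corresponding larger side = 35 * 9
= 315

315


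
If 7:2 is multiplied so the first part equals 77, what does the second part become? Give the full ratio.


Original ratio: 7:2
First term target: 77
Scale factor = 77 / 7 = 11
Multiply second term: 2 * 11 = 22
Equivalent ratio = 77:22

77:22


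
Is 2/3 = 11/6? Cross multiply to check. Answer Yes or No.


Cross multiply to check 2/3 = 11/6
Left cross product: 2 * 6 = 12
Right cross product: 3 * 11 = 33
12 != 33
Not equal, so proportions differ => No

No


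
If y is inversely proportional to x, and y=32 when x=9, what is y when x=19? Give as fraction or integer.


Inverse proportion: y = k/x
Find k: k = 9 * 32 = 288
Compute y at x=19: y = 288/19
y = 288/19

288/19


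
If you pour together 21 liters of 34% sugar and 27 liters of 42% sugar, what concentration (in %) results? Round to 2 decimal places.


Solute in mixture 1 = 34% of 21 L = 21*34/100 = 357/50 L
Solute in mixture 2 = 42% of 27 L = 27*42/100 = 567/50 L
Total solute = 357/50 + 567/50 = 462/25 L
Total volume = 21 + 27 = 48 L
Final concentration = 462/25/48 * 100 = 38.50%

38.50


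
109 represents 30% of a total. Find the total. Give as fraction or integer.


Given: 109 is 30% of the whole
Set up: 109 = 30/100 * whole
whole = 109 * 100 / 30
whole = 10900 / 30
whole = 1090/3

1090/3


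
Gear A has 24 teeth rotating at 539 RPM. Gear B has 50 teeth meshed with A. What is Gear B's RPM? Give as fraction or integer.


Gear ratio: teeth_A * RPM_A = teeth_B * RPM_B
24 * 539 = 50 * RPM_B
12936 = 50 * RPM_B
RPM_B = 12936 / 50
RPM_B = 6468/25

6468/25


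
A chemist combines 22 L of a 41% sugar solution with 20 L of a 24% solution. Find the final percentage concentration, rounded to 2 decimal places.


Solute in mixture 1 = 41% of 22 L = 22*41/100 = 451/50 L
Solute in mixture 2 = 24% of 20 L = 20*24/100 = 24/5 L
Total solute = 451/50 + 24/5 = 691/50 L
Total volume = 22 + 20 = 42 L
Final concentration = 691/50/42 * 100 = 32.90%

32.90


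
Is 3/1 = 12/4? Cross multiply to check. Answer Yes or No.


Cross multiply to check 3/1 = 12/4
Left cross product: 3 * 4 = 12
Right cross product: 1 * 12 = 12
12 = 12
Equal, so proportions match => Yes

Yes


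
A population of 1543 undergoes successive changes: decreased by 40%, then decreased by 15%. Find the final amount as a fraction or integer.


Start: 1543
Step 1: decrease by 40% => multiply by 60/100
  1543 * 60/100 = 4629/5
Step 2: decrease by 15% => multiply by 85/100
  4629/5 * 85/100 = 78693/100
Final value = 78693/100

78693/100


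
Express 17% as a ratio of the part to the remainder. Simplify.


Part = 17%, Remainder = 83%
Ratio = 17:83
GCD(17, 83) = 1
Simplify: 17:83 = 17:83

17:83


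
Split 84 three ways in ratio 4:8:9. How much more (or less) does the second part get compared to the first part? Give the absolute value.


Total parts = 4 + 8 + 9 = 21
Value per part = 84 / 21 = 4
Shares: 4*4=16, 8*4=32, 9*4=36
Second share = 32, first share = 16
Difference = |32 - 16| = 16

16


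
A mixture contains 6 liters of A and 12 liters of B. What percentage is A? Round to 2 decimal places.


Volume of A = 6 L
Volume of B = 12 L
Total volume = 6 + 12 = 18 L
Percentage of A = (6/18) * 100
= 33.33%

33.33


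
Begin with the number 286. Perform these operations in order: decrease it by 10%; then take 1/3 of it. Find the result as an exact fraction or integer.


Start with 286.
Step 1: Decrease by 10%: 286 * 90/100 = 1287/5
Step 2: Take 1/3: 1287/5 * 1/3 = 429/5
Final result = 429/5

429/5


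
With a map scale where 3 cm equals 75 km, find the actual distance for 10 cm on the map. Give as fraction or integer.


Map scale: 3 cm = 75 km
Measured distance on map = 10 cm
Set up proportion: 10 * 75 / 3
= 750 / 3
= 250 km

250


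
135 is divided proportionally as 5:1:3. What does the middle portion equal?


Ratio = 5:1:3
Total parts = 5 + 1 + 3 = 9
Value per part = 135 / 9 = 15
First share = 5 * 15 = 75
Middle share = 1 * 15 = 15
Third share = 3 * 15 = 45

15


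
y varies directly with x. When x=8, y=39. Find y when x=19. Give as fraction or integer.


Direct proportion: y = kx
Find k: k = 39/8 = 39/8
Compute y at x=19: y = 39/8 * 19
y = 741/8

741/8


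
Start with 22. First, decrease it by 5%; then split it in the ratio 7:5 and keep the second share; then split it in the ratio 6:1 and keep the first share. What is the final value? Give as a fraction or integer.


Start with 22.
Step 1: Decrease by 5%: 22 * 95/100 = 209/10
Step 2: Split 7:5, second share = 209/10 * 5/12 = 209/24
Step 3: Split 6:1, first share = 209/24 * 6/7 = 209/28
Final result = 209/28

209/28


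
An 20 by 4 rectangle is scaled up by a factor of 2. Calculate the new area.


Original dimensions: 20 x 4
Enlargement factor = 2
New width = 20 * 2 = 40
New height = 4 * 2 = 8
New area = 40 * 8 = 320

320


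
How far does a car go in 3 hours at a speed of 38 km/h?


Using distance = speed * time
Speed = 38 km/h
Time = 3 hours
Distance = 38 * 3
= 114 km

114


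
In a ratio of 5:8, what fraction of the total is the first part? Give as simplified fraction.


Total parts = 5 + 8 = 13
First part fraction = 5/13
Simplify: 5/13 = 5/13

5/13


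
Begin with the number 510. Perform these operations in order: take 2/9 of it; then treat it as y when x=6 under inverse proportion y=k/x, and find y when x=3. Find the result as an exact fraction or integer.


Start with 510.
Step 1: Take 2/9: 510 * 2/9 = 340/3
Step 2: Inverse prop: k = (340/3)*6; new y = k/3 = 340/3*6/3 = 680/3
Final result = 680/3

680/3


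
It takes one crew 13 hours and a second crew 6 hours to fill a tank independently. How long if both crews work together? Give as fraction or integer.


Rate of A = 1/13 job per hour
Rate of B = 1/6 job per hour
Combined rate = 1/13 + 1/6
Find common denominator: (6 + 13)/(13*6) = 19/78
Combined rate = 19/78 job per hour
Time together = 1 / (19/78) = 78/19 hours

78/19


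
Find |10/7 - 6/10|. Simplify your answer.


Simplify: 10/7 = 10/7 and 6/10 = 3/5
Find common denominator: LCD = 35
Convert: 50/35 and 21/35
Difference = |50 - 21|/35 = 29/35
Simplified = 29/35

29/35


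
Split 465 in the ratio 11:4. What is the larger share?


Total parts = 11 + 4 = 15
Value per part = 465 / 15 = 31
First share = 11 * 31 = 341
Second share = 4 * 31 = 124
Larger share = 341

341


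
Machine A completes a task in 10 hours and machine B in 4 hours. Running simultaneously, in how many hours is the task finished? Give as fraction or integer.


Rate of A = 1/10 job per hour
Rate of B = 1/4 job per hour
Combined rate = 1/10 + 1/4
Find common denominator: (4 + 10)/(10*4) = 14/40
Combined rate = 7/20 job per hour
Time together = 1 / (7/20) = 20/7 hours

20/7


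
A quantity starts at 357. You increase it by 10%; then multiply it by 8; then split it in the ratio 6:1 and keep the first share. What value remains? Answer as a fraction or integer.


Start with 357.
Step 1: Increase by 10%: 357 * 110/100 = 3927/10
Step 2: Multiply by 8: 3927/10 * 8 = 15708/5
Step 3: Split 6:1, first share = 15708/5 * 6/7 = 13464/5
Final result = 13464/5

13464/5


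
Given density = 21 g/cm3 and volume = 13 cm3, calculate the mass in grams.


Using mass = density * volume
Density = 21 g/cm3
Volume = 13 cm3
Mass = 21 * 13
= 273 g

273


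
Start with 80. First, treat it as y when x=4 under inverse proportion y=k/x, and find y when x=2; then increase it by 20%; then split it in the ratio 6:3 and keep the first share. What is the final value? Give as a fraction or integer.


Start with 80.
Step 1: Inverse prop: k = (80)*4; new y = k/2 = 80*4/2 = 160
Step 2: Increase by 20%: 160 * 120/100 = 192
Step 3: Split 6:3, first share = 192 * 6/9 = 128
Final result = 128

128


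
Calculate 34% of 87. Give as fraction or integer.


Compute 34% of 87
Convert percentage: 34% = 34/100
Multiply: 87 * 34/100
= 2958/100
= 1479/50

1479/50


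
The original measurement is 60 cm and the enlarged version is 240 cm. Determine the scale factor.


Original length = 60 cm
Scaled length = 240 cm
Scale factor = 240 / 60
= 4

4


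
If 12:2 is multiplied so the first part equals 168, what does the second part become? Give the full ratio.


Original ratio: 12:2
First term target: 168
Scale factor = 168 / 12 = 14
Multiply second term: 2 * 14 = 28
Equivalent ratio = 168:28

168:28


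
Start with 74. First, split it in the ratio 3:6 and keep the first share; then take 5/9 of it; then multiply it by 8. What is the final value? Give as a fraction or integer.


Start with 74.
Step 1: Split 3:6, first share = 74 * 3/9 = 74/3
Step 2: Take 5/9: 74/3 * 5/9 = 370/27
Step 3: Multiply by 8: 370/27 * 8 = 2960/27
Final result = 2960/27

2960/27


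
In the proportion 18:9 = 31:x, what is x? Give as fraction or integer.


Setting up: 18/9 = 31/x
Cross multiply: 18 * x = 9 * 31
18x = 279
x = 279/18
x = 31/2

31/2


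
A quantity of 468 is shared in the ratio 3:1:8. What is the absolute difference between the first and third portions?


Total parts = 3 + 1 + 8 = 12
Value per part = 468 / 12 = 39
Shares: 3*39=117, 1*39=39, 8*39=312
First share = 117, third share = 312
Difference = |117 - 312| = 195

195


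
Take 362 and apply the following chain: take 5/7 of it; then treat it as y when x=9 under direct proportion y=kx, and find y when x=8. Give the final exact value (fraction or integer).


Start with 362.
Step 1: Take 5/7: 362 * 5/7 = 1810/7
Step 2: Direct prop: k = (1810/7)/9; new y = k*8 = 1810/7*8/9 = 14480/63
Final result = 14480/63

14480/63


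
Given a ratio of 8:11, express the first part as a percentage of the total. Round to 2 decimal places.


Total parts = 8 + 11 = 19
First part fraction = 8/19
Percentage = (8/19) * 100
= 0.421053 * 100
= 42.11%

42.11


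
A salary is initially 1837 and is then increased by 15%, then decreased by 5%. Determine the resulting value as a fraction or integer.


Start: 1837
Step 1: increase by 15% => multiply by 115/100
  1837 * 115/100 = 42251/20
Step 2: decrease by 5% => multiply by 95/100
  42251/20 * 95/100 = 802769/400
Final value = 802769/400

802769/400


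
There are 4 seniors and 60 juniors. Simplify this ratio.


Find GCD(4, 60)
GCD = 4
Divide both by 4: 4/4 = 1, 60/4 = 15
Simplified ratio = 1:15

1:15


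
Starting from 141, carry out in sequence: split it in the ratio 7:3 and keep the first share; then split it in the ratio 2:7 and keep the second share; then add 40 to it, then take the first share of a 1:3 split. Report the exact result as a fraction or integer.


Start with 141.
Step 1: Split 7:3, first share = 141 * 7/10 = 987/10
Step 2: Split 2:7, second share = 987/10 * 7/9 = 2303/30
Step 3: Add 40: 2303/30+40=3503/30; split 1:3 first = 3503/30*1/4 = 3503/120
Final result = 3503/120

3503/120


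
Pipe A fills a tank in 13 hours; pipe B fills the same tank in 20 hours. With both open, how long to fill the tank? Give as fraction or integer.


Rate of A = 1/13 job per hour
Rate of B = 1/20 job per hour
Combined rate = 1/13 + 1/20
Find common denominator: (20 + 13)/(13*20) = 33/260
Combined rate = 33/260 job per hour
Time together = 1 / (33/260) = 260/33 hours

260/33


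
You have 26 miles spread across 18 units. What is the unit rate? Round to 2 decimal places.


Total miles = 26
Number of units = 18
Unit rate = 26 / 18
= 1.44 miles per unit

1.44


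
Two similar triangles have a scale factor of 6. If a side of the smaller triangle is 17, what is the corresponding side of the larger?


Similar triangles have proportional sides
Scale factor = 6
Smaller side = 17
Corresponding larger side = 17 * 6
= 102

102


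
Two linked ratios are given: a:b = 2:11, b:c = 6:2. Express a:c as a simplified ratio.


Given a:b = 2:11 and b:c = 6:2
Make b consistent. Multiply first ratio by 6: a:b = 12:66
Multiply second ratio by 11: b:c = 66:22
Now b = 66 in both, so a:b:c = 12:66:22
Therefore a:c = 12:22
Simplify by GCD: a:c = 6:11

6:11


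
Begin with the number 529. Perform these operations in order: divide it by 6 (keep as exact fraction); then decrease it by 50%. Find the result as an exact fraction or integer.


Start with 529.
Step 1: Divide by 6: 529 / 6 = 529/6
Step 2: Decrease by 50%: 529/6 * 50/100 = 529/12
Final result = 529/12

529/12


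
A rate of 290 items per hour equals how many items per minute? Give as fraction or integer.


Converting from per hour to per minute
Rate = 290 items per hour
Divide by 60: 290/60
= 29/6 items per minute

29/6


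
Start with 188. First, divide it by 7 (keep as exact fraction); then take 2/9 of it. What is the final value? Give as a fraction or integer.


Start with 188.
Step 1: Divide by 7: 188 / 7 = 188/7
Step 2: Take 2/9: 188/7 * 2/9 = 376/63
Final result = 376/63

376/63


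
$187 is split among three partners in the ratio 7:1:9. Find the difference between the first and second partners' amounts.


Total parts = 7 + 1 + 9 = 17
Value per part = 187 / 17 = 11
Shares: 7*11=77, 1*11=11, 9*11=99
First share = 77, second share = 11
Difference = |77 - 11| = 66

66


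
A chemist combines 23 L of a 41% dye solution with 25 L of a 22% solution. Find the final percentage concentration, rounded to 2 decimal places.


Solute in mixture 1 = 41% of 23 L = 23*41/100 = 943/100 L
Solute in mixture 2 = 22% of 25 L = 25*22/100 = 11/2 L
Total solute = 943/100 + 11/2 = 1493/100 L
Total volume = 23 + 25 = 48 L
Final concentration = 1493/100/48 * 100 = 31.10%

31.10


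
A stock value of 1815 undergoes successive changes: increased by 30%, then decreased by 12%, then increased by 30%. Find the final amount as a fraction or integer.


Start: 1815
Step 1: increase by 30% => multiply by 130/100
  1815 * 130/100 = 4719/2
Step 2: decrease by 12% => multiply by 88/100
  4719/2 * 88/100 = 51909/25
Step 3: increase by 30% => multiply by 130/100
  51909/25 * 130/100 = 674817/250
Final value = 674817/250

674817/250


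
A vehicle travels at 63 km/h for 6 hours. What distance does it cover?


Using distance = speed * time
Speed = 63 km/h
Time = 6 hours
Distance = 63 * 6
= 378 km

378


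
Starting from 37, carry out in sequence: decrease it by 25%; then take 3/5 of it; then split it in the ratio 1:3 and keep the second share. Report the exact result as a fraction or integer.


Start with 37.
Step 1: Decrease by 25%: 37 * 75/100 = 111/4
Step 2: Take 3/5: 111/4 * 3/5 = 333/20
Step 3: Split 1:3, second share = 333/20 * 3/4 = 999/80
Final result = 999/80

999/80


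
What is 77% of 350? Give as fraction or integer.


Compute 77% of 350
Convert percentage: 77% = 77/100
Multiply: 350 * 77/100
= 26950/100
= 539/2

539/2


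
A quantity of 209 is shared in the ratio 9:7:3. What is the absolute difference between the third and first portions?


Total parts = 9 + 7 + 3 = 19
Value per part = 209 / 19 = 11
Shares: 9*11=99, 7*11=77, 3*11=33
Third share = 33, first share = 99
Difference = |33 - 99| = 66

66


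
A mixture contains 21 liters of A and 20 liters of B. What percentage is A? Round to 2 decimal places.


Volume of A = 21 L
Volume of B = 20 L
Total volume = 21 + 20 = 41 L
Percentage of A = (21/41) * 100
= 51.22%

51.22


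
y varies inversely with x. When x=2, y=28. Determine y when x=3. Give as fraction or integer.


Inverse proportion: y = k/x
Find k: k = 2 * 28 = 56
Compute y at x=3: y = 56/3
y = 56/3

56/3


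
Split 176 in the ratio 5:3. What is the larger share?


Total parts = 5 + 3 = 8
Value per part = 176 / 8 = 22
First share = 5 * 22 = 110
Second share = 3 * 22 = 66
Larger share = 110

110


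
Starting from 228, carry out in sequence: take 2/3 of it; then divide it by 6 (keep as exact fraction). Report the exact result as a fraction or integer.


Start with 228.
Step 1: Take 2/3: 228 * 2/3 = 152
Step 2: Divide by 6: 152 / 6 = 76/3
Final result = 76/3

76/3


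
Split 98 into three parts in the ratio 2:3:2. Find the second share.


Ratio = 2:3:2
Total parts = 2 + 3 + 2 = 7
Value per part = 98 / 7 = 14
First share = 2 * 14 = 28
Middle share = 3 * 14 = 42
Third share = 2 * 14 = 28

42


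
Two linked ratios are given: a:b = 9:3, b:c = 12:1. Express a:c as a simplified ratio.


Given a:b = 9:3 and b:c = 12:1
Make b consistent. Multiply first ratio by 12: a:b = 108:36
Multiply second ratio by 3: b:c = 36:3
Now b = 36 in both, so a:b:c = 108:36:3
Therefore a:c = 108:3
Simplify by GCD: a:c = 36:1

36:1


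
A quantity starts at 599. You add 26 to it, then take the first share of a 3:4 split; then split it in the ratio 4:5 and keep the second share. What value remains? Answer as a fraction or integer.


Start with 599.
Step 1: Add 26: 599+26=625; split 3:4 first = 625*3/7 = 1875/7
Step 2: Split 4:5, second share = 1875/7 * 5/9 = 3125/21
Final result = 3125/21

3125/21


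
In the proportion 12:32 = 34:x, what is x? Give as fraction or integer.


Setting up: 12/32 = 34/x
Cross multiply: 12 * x = 32 * 34
12x = 1088
x = 1088/12
x = 272/3

272/3


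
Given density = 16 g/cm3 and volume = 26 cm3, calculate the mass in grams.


Using mass = density * volume
Density = 16 g/cm3
Volume = 26 cm3
Mass = 16 * 26
= 416 g

416


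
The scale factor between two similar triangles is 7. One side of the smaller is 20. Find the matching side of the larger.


Similar triangles have proportional sides
Scale factor = 7
Smaller side = 20
Corresponding larger side = 20 * 7
= 140

140


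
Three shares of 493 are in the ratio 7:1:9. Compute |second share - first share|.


Total parts = 7 + 1 + 9 = 17
Value per part = 493 / 17 = 29
Shares: 7*29=203, 1*29=29, 9*29=261
Second share = 29, first share = 203
Difference = |29 - 203| = 174

174


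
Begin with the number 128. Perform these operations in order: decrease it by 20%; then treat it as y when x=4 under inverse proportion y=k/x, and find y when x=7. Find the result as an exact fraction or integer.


Start with 128.
Step 1: Decrease by 20%: 128 * 80/100 = 512/5
Step 2: Inverse prop: k = (512/5)*4; new y = k/7 = 512/5*4/7 = 2048/35
Final result = 2048/35

2048/35


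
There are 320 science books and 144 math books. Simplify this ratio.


Find GCD(320, 144)
GCD = 16
Divide both by 16: 320/16 = 20, 144/16 = 9
Simplified ratio = 20:9

20:9


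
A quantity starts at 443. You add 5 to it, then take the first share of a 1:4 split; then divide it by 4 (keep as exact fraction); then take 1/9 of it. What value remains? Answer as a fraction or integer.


Start with 443.
Step 1: Add 5: 443+5=448; split 1:4 first = 448*1/5 = 448/5
Step 2: Divide by 4: 448/5 / 4 = 112/5
Step 3: Take 1/9: 112/5 * 1/9 = 112/45
Final result = 112/45

112/45


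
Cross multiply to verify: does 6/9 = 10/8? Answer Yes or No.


Cross multiply to check 6/9 = 10/8
Left cross product: 6 * 8 = 48
Right cross product: 9 * 10 = 90
48 != 90
Not equal, so proportions differ => No

No


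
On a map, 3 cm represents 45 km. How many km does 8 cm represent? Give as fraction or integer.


Map scale: 3 cm = 45 km
Measured distance on map = 8 cm
Set up proportion: 8 * 45 / 3
= 360 / 3
= 120 km

120


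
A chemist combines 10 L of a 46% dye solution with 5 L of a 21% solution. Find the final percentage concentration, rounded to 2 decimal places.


Solute in mixture 1 = 46% of 10 L = 10*46/100 = 23/5 L
Solute in mixture 2 = 21% of 5 L = 5*21/100 = 21/20 L
Total solute = 23/5 + 21/20 = 113/20 L
Total volume = 10 + 5 = 15 L
Final concentration = 113/20/15 * 100 = 37.67%

37.67


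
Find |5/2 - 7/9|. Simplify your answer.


Simplify: 5/2 = 5/2 and 7/9 = 7/9
Find common denominator: LCD = 18
Convert: 45/18 and 14/18
Difference = |45 - 14|/18 = 31/18
Simplified = 31/18

31/18
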